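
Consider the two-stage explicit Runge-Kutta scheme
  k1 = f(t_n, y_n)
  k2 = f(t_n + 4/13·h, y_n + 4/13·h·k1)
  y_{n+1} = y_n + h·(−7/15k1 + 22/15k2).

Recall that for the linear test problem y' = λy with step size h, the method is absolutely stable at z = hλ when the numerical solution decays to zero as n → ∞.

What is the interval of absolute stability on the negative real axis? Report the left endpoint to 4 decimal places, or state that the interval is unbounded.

With y'=λy (z=hλ):
  k1=λy_n ⇒ h·k1=z·y_n;  k2=λ(1+4/13z)y_n ⇒ h·k2=z(1+4/13z)y_n
  y_{n+1}/y_n = 1 − 7/15z + 22/15z(1+4/13z) = 1 + z + 88/195z²
  R(z) = 1 + z + 88/195z².

Find x<0 with |R(x)|<1.
x=-0.63: |R|=0.5491
R=1: x+88/195x²=0 ⇒ x=−195/88=-2.2159; min R=1−1/(4·88/195)=0.4460>−1
Confirm numerically:
  x=-2.094: |R|=0.88480 <1
  x=-1.912: |R|=0.73777 <1
  x=-1.260: |R|=0.45646 <1
  x=-2.813: |R|=1.75798 >1
  x=-2.538: |R|=1.36891 >1
  x=-2.398: |R|=1.19705 >1
Stable set (-2.2159, 0).

z∈(-2.2159,0).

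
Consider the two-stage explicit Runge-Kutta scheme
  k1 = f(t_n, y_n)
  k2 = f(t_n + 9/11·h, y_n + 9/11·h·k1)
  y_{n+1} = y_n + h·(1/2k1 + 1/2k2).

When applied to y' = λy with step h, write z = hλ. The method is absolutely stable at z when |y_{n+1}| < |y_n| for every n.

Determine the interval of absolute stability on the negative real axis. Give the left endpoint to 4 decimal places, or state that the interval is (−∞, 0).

(-2.4444, 0).

With y'=λy (z=hλ):
  k1=λy_n ⇒ h·k1=z·y_n;  k2=λ(1+9/11z)y_n ⇒ h·k2=z(1+9/11z)y_n
  y_{n+1}/y_n = 1 + 1/2z + 1/2z(1+9/11z) = 1 + z + 9/22z²
  R(z) = 1 + z + 9/22z².

Need |R(x)|<1, x<0.
x=-1.73: |R|=0.4944
R=1: x+9/22x²=0 ⇒ x=−22/9=-2.4444; min R=1−1/(4·9/22)=0.3889>−1
Confirm numerically:
  x=-2.409: |R|=0.96507 <1
  x=-1.803: |R|=0.52688 <1
  x=-1.547: |R|=0.43204 <1
  x=-1.443: |R|=0.40883 <1
  x=-2.928: |R|=1.57921 >1
  x=-2.891: |R|=1.52813 >1
  x=-2.630: |R|=1.19964 >1
Stable set (-2.4444, 0).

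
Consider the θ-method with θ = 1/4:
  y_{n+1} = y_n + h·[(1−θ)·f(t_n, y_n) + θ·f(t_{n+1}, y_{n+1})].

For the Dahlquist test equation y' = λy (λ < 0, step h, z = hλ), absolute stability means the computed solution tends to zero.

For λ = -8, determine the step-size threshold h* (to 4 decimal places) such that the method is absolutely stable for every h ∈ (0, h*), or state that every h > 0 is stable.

On y'=λy, z=hλ:
  y_{n+1} = y_n + z·[3/4·y_n + 1/4·y_{n+1}] ⇒ (1 − 1/4z)y_{n+1} = (1 + 3/4z)y_n
  ⇒ R(z) = (1 + 3/4z)/(1 − 1/4z).

Find x<0 with |R(x)|<1.
x=-0.59: |R|=0.4858
R=−1: 1+3/4x = −1+1/4x ⇒ -1/2x=2 ⇒ x=2/(-1/2)=-4.0000
Confirm numerically:
  x=-3.657: |R|=0.91041 <1
  x=-2.723: |R|=0.62011 <1
  x=-2.549: |R|=0.55688 <1
  x=-2.021: |R|=0.34263 <1
  x=-4.364: |R|=1.08704 >1
  x=-4.194: |R|=1.04735 >1
  x=-4.134: |R|=1.03295 >1
Stable set (-4.0000, 0).

(-4.0000,0); λ=-8 ⇒ h* = (4)/8 = 0.5000.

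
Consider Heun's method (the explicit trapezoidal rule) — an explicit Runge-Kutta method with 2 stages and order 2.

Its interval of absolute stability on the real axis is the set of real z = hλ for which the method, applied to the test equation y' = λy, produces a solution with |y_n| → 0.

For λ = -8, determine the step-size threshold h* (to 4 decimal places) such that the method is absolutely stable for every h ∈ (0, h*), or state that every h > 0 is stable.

(-2.0000,0); λ=-8 ⇒ h* = 0.2500.

Test eqn y'=λy, z=hλ:
  order 2, 2-stage ⇒ R(z)=1+z+z^2/2
  (e.g. R(-0.3)=0.74500, |R|=0.74500)

Boundary: |R(x)|=1, x<0.
x=-0.3: |R|=0.7450
|R(-1.9)|=0.9050 |R(-0.88)|=0.5072 |R(-0.66)|=0.5578
Bisect:
  x_lo=-2.4318 |R|=1.5251  x_hi=-0.3002 |R|=0.7449
  mid=-1.36601 |R|=0.56698 →hi
  mid=-1.89893 |R|=0.90404 →hi
  mid=-2.16539 |R|=1.17906 →lo
  mid=-2.03216 |R|=1.03268 →lo
  mid=-1.96554 |R|=0.96614 →hi
  mid=-1.99885 |R|=0.99885 →hi
  mid=-2.01551 |R|=1.01563 →lo
  mid=-2.00718 |R|=1.00720 →lo
  ...
  [-2.00002,-1.99989] ⇒ x*=-2.0000
Stable set (-2.0000, 0).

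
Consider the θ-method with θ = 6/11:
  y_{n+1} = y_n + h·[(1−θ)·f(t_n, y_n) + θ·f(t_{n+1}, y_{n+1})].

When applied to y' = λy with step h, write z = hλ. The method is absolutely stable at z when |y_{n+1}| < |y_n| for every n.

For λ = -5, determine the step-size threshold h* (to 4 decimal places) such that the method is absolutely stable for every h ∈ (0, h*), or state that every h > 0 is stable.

(−∞, 0) — no finite endpoint. Any h>0 works for λ=-5.

On y'=λy, z=hλ:
  y_{n+1} = y_n + z·[5/11·y_n + 6/11·y_{n+1}] ⇒ (1 − 6/11z)y_{n+1} = (1 + 5/11z)y_n
  Hence R(z) = (1 + 5/11z)/(1 − 6/11z).

Boundary: |R(x)|=1, x<0.
x=-0.96: |R|=0.3699
x=-2: |R|=0.0435
x=-10: |R|=0.5493
x=-100: |R|=0.8003
θ=6/11≥1/2 ⇒ |1+5/11x|<|1−6/11x| ∀x<0 ⇒ interval (−∞,0).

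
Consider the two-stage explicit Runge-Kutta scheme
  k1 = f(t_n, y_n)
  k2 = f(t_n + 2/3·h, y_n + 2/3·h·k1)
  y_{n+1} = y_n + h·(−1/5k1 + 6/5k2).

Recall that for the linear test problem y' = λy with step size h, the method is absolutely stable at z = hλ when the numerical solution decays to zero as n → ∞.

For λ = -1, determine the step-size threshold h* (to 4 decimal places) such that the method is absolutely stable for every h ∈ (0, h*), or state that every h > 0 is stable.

With y'=λy (z=hλ):
  k1=λy_n ⇒ h·k1=z·y_n;  k2=λ(1+2/3z)y_n ⇒ h·k2=z(1+2/3z)y_n
  y_{n+1}/y_n = 1 − 1/5z + 6/5z(1+2/3z) = 1 + z + 4/5z²
  ⇒ R(z) = 1 + z + 4/5z².

Solve |R(x)|<1 on ℝ⁻.
x=-0.8: |R|=0.7120
R=1: x+4/5x²=0 ⇒ x=−5/4=-1.2500; min R=1−1/(4·4/5)=0.6875>−1
Confirm numerically:
  x=-0.738: |R|=0.69772 <1
  x=-0.657: |R|=0.68832 <1
  x=-0.572: |R|=0.68975 <1
  x=-1.647: |R|=1.52309 >1
  x=-1.638: |R|=1.50844 >1
So |R|<1 on (-1.2500, 0).

(-1.2500,0); λ=-1 ⇒ h* = (5/4)/1 = 1.2500.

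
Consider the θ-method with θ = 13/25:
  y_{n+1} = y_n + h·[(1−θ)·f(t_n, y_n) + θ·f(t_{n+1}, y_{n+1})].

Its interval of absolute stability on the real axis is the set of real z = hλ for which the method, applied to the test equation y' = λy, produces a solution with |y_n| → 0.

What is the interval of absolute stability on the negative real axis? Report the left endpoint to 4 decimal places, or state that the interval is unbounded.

Test eqn y'=λy, z=hλ:
  y_{n+1} = y_n + z·[12/25·y_n + 13/25·y_{n+1}] ⇒ (1 − 13/25z)y_{n+1} = (1 + 12/25z)y_n
  ⇒ R(z) = (1 + 12/25z)/(1 − 13/25z).

Find x<0 with |R(x)|<1.
x=-0.8: |R|=0.4350
x=-2: |R|=0.0196
x=-10: |R|=0.6129
x=-100: |R|=0.8868
θ=13/25≥1/2 ⇒ |1+12/25x|<|1−13/25x| ∀x<0 ⇒ unbounded interval.

unbounded; (−∞, 0).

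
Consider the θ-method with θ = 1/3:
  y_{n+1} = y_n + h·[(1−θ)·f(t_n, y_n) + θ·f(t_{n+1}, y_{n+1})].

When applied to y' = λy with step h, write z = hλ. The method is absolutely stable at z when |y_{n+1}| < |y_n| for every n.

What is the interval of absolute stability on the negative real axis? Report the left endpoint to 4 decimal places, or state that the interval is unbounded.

z∈(-6.0000,0).

Set f=λy, z=hλ:
  y_{n+1} = y_n + z·[2/3·y_n + 1/3·y_{n+1}] ⇒ (1 − 1/3z)y_{n+1} = (1 + 2/3z)y_n
  ⇒ R(z) = (1 + 2/3z)/(1 − 1/3z).

Find x<0 with |R(x)|<1.
x=-0.6: |R|=0.5000
R=−1: 1+2/3x = −1+1/3x ⇒ -1/3x=2 ⇒ x=2/(-1/3)=-6.0000
Confirm numerically:
  x=-5.315: |R|=0.91762 <1
  x=-3.397: |R|=0.59309 <1
  x=-3.395: |R|=0.59265 <1
  x=-6.410: |R|=1.04357 >1
  x=-6.190: |R|=1.02067 >1
So |R|<1 on (-6.0000, 0).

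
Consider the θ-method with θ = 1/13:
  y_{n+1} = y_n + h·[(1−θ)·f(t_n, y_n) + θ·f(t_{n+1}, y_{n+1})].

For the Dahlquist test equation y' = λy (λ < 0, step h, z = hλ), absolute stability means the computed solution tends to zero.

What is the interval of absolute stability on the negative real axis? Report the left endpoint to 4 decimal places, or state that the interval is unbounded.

(-2.3636, 0).

Test eqn y'=λy, z=hλ:
  y_{n+1} = y_n + z·[12/13·y_n + 1/13·y_{n+1}] ⇒ (1 − 1/13z)y_{n+1} = (1 + 12/13z)y_n
  R(z) = (1 + 12/13z)/(1 − 1/13z).

Need |R(x)|<1, x<0.
x=-0.85: |R|=0.2022
R=−1: 1+12/13x = −1+1/13x ⇒ -11/13x=2 ⇒ x=2/(-11/13)=-2.3636
Confirm numerically:
  x=-2.252: |R|=0.91949 <1
  x=-2.155: |R|=0.84856 <1
  x=-1.726: |R|=0.52370 <1
  x=-1.219: |R|=0.11449 <1
  x=-2.683: |R|=1.22400 >1
  x=-2.564: |R|=1.14161 >1
  x=-2.391: |R|=1.01956 >1
So |R|<1 on (-2.3636, 0).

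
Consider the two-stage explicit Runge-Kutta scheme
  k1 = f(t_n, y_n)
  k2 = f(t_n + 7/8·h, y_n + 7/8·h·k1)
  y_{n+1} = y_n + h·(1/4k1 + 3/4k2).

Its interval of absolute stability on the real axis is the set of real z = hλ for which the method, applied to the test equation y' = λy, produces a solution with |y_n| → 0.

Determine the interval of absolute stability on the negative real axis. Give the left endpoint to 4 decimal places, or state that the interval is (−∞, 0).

Test eqn y'=λy, z=hλ:
  k1=λy_n ⇒ h·k1=z·y_n;  k2=λ(1+7/8z)y_n ⇒ h·k2=z(1+7/8z)y_n
  y_{n+1}/y_n = 1 + 1/4z + 3/4z(1+7/8z) = 1 + z + 21/32z²
  ⇒ R(z) = 1 + z + 21/32z².

Solve |R(x)|<1 on ℝ⁻.
x=-0.4: |R|=0.7050
R=1: x+21/32x²=0 ⇒ x=−32/21=-1.5238; min R=1−1/(4·21/32)=0.6190>−1
Confirm numerically:
  x=-1.300: |R|=0.80906 <1
  x=-1.020: |R|=0.66276 <1
  x=-0.888: |R|=0.62948 <1
  x=-0.793: |R|=0.61968 <1
  x=-1.710: |R|=1.20894 >1
  x=-1.569: |R|=1.04653 >1
Interval (-1.5238, 0).

(-1.5238, 0).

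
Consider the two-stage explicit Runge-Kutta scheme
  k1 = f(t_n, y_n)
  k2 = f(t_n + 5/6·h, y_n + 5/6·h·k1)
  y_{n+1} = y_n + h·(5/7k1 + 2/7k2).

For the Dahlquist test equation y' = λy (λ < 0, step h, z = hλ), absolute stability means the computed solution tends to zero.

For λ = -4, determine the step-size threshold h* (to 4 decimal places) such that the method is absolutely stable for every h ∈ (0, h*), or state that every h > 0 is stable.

Set f=λy, z=hλ:
  k1=λy_n ⇒ h·k1=z·y_n;  k2=λ(1+5/6z)y_n ⇒ h·k2=z(1+5/6z)y_n
  y_{n+1}/y_n = 1 + 5/7z + 2/7z(1+5/6z) = 1 + z + 5/21z²
  so R(z) = 1 + z + 5/21z².

Find x<0 with |R(x)|<1.
x=-0.75: |R|=0.3839
R=1: x+5/21x²=0 ⇒ x=−21/5=-4.2000; min R=1−1/(4·5/21)=-0.0500>−1
Confirm numerically:
  x=-4.064: |R|=0.86840 <1
  x=-2.544: |R|=0.00306 <1
  x=-1.894: |R|=0.03990 <1
  x=-4.739: |R|=1.60817 >1
  x=-4.644: |R|=1.49094 >1
  x=-4.448: |R|=1.26264 >1
So |R|<1 on (-4.2000, 0).

(-4.2000,0); λ=-4 ⇒ h* = (21/5)/4 = 1.0500.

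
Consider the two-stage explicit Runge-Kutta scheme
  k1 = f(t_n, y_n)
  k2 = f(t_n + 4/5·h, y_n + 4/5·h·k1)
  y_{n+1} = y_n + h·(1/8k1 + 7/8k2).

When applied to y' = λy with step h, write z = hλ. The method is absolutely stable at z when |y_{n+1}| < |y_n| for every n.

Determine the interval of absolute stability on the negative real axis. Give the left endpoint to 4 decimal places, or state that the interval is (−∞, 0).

z∈(-1.4286,0).

Test eqn y'=λy, z=hλ:
  k1=λy_n ⇒ h·k1=z·y_n;  k2=λ(1+4/5z)y_n ⇒ h·k2=z(1+4/5z)y_n
  y_{n+1}/y_n = 1 + 1/8z + 7/8z(1+4/5z) = 1 + z + 7/10z²
  R(z) = 1 + z + 7/10z².

Boundary: |R(x)|=1, x<0.
x=-1.56: |R|=1.1435
R=1: x+7/10x²=0 ⇒ x=−10/7=-1.4286; min R=1−1/(4·7/10)=0.6429>−1
Confirm numerically:
  x=-1.298: |R|=0.88136 <1
  x=-1.184: |R|=0.79730 <1
  x=-1.033: |R|=0.71396 <1
  x=-0.991: |R|=0.69646 <1
  x=-1.897: |R|=1.62203 >1
  x=-1.821: |R|=1.50023 >1
  x=-1.604: |R|=1.19697 >1
So |R|<1 on (-1.4286, 0).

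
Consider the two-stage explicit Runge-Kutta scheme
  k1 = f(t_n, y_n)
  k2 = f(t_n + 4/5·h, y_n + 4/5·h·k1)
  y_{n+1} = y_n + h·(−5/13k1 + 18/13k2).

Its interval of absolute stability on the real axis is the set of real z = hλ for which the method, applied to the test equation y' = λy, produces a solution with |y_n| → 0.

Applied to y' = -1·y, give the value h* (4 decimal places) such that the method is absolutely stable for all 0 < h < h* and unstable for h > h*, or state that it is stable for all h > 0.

On y'=λy, z=hλ:
  k1=λy_n ⇒ h·k1=z·y_n;  k2=λ(1+4/5z)y_n ⇒ h·k2=z(1+4/5z)y_n
  y_{n+1}/y_n = 1 − 5/13z + 18/13z(1+4/5z) = 1 + z + 72/65z²
  R(z) = 1 + z + 72/65z².

Solve |R(x)|<1 on ℝ⁻.
x=-0.72: |R|=0.8542
R=1: x+72/65x²=0 ⇒ x=−65/72=-0.9028; min R=1−1/(4·72/65)=0.7743>−1
Confirm numerically:
  x=-0.790: |R|=0.90131 <1
  x=-0.708: |R|=0.84725 <1
  x=-0.579: |R|=0.79234 <1
  x=-1.343: |R|=1.65489 >1
  x=-1.313: |R|=1.59663 >1
Stable set (-0.9028, 0).

(-0.9028,0); λ=-1 ⇒ h* = (65/72)/1 = 0.9028.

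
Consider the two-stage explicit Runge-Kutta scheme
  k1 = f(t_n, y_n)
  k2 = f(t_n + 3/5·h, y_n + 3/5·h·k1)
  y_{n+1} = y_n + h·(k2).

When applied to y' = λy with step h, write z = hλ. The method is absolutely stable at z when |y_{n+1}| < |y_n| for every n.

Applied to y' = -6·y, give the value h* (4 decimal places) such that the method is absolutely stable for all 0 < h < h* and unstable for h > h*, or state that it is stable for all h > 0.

(-1.6667,0); λ=-6 ⇒ h* = (5/3)/6 = 0.2778.

On y'=λy, z=hλ:
  k1=λy_n ⇒ h·k1=z·y_n;  k2=λ(1+3/5z)y_n ⇒ h·k2=z(1+3/5z)y_n
  y_{n+1}/y_n = 1 + z(1+3/5z) = 1 + z + 3/5z²
  Hence R(z) = 1 + z + 3/5z².

Boundary: |R(x)|=1, x<0.
x=-1.71: |R|=1.0445
R=1: x+3/5x²=0 ⇒ x=−5/3=-1.6667; min R=1−1/(4·3/5)=0.5833>−1
Confirm numerically:
  x=-1.366: |R|=0.75357 <1
  x=-1.274: |R|=0.69985 <1
  x=-1.005: |R|=0.60101 <1
  x=-2.261: |R|=1.80627 >1
  x=-2.104: |R|=1.55209 >1
  x=-1.727: |R|=1.06252 >1
So |R|<1 on (-1.6667, 0).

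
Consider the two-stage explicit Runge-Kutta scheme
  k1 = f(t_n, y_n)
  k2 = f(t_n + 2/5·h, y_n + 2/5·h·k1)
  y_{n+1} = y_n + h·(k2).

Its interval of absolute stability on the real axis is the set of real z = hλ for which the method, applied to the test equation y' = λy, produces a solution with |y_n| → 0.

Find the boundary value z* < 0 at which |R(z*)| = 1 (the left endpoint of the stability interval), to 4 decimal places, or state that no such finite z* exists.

With y'=λy (z=hλ):
  k1=λy_n ⇒ h·k1=z·y_n;  k2=λ(1+2/5z)y_n ⇒ h·k2=z(1+2/5z)y_n
  y_{n+1}/y_n = 1 + z(1+2/5z) = 1 + z + 2/5z²
  ⇒ R(z) = 1 + z + 2/5z².

Solve |R(x)|<1 on ℝ⁻.
x=-0.43: |R|=0.6440
R=1: x+2/5x²=0 ⇒ x=−5/2=-2.5000; min R=1−1/(4·2/5)=0.3750>−1
Confirm numerically:
  x=-1.708: |R|=0.45891 <1
  x=-1.432: |R|=0.38825 <1
  x=-1.115: |R|=0.38229 <1
  x=-3.078: |R|=1.71163 >1
  x=-2.641: |R|=1.14895 >1
Stable set (-2.5000, 0).

z* = -2.5000.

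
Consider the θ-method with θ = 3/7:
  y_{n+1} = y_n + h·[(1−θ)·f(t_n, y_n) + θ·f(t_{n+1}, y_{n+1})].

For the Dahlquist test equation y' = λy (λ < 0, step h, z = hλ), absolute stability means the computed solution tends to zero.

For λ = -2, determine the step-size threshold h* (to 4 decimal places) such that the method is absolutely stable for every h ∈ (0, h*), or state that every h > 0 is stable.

On y'=λy, z=hλ:
  y_{n+1} = y_n + z·[4/7·y_n + 3/7·y_{n+1}] ⇒ (1 − 3/7z)y_{n+1} = (1 + 4/7z)y_n
  ⇒ R(z) = (1 + 4/7z)/(1 − 3/7z).

Need |R(x)|<1, x<0.
x=-1.78: |R|=0.0097
R=−1: 1+4/7x = −1+3/7x ⇒ -1/7x=2 ⇒ x=2/(-1/7)=-14.0000
Confirm numerically:
  x=-13.889: |R|=0.99772 <1
  x=-12.158: |R|=0.95763 <1
  x=-10.673: |R|=0.91473 <1
  x=-9.163: |R|=0.85975 <1
  x=-14.285: |R|=1.00572 >1
  x=-14.067: |R|=1.00136 >1
So |R|<1 on (-14.0000, 0).

(-14.0000,0); λ=-2 ⇒ h* = (14)/2 = 7.0000.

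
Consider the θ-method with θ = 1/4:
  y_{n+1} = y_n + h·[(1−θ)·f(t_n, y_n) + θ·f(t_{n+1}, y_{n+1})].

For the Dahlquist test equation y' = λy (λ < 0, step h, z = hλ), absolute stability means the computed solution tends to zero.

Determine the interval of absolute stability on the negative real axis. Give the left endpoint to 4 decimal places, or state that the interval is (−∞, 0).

Set f=λy, z=hλ:
  y_{n+1} = y_n + z·[3/4·y_n + 1/4·y_{n+1}] ⇒ (1 − 1/4z)y_{n+1} = (1 + 3/4z)y_n
  ⇒ R(z) = (1 + 3/4z)/(1 − 1/4z).

Solve |R(x)|<1 on ℝ⁻.
x=-0.7: |R|=0.4043
R=−1: 1+3/4x = −1+1/4x ⇒ -1/2x=2 ⇒ x=2/(-1/2)=-4.0000
Confirm numerically:
  x=-3.940: |R|=0.98489 <1
  x=-3.543: |R|=0.87883 <1
  x=-2.375: |R|=0.49020 <1
  x=-1.707: |R|=0.19643 <1
  x=-4.497: |R|=1.11698 >1
  x=-4.297: |R|=1.07159 >1
  x=-4.120: |R|=1.02956 >1
Stable set (-4.0000, 0).

z∈(-4.0000,0).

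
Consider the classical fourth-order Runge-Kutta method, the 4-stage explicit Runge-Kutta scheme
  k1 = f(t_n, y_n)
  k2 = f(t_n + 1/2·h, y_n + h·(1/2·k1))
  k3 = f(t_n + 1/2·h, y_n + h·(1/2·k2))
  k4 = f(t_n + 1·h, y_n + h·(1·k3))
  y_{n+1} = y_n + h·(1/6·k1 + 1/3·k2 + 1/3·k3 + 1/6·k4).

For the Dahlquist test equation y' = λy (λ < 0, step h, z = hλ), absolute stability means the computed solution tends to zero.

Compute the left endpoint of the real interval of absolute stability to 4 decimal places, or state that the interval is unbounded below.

left endpoint -2.7853.

With y'=λy (z=hλ):
  order 4, 4-stage ⇒ R(z)=1+z+z^2/2+z^3/6+z^4/24
  (e.g. R(-0.57)=0.56598, |R|=0.56598)

Need |R(x)|<1, x<0.
x=-0.57: |R|=0.5660
|R(-3.12)|=1.6336 |R(-3.03)|=1.4361 |R(-2.52)|=0.6683
Bisect:
  x_lo=-3.4165 |R|=2.4501  x_hi=-0.2930 |R|=0.7460
  mid=-1.85476 |R|=0.29497 →hi
  mid=-2.63562 |R|=0.79681 →hi
  mid=-3.02605 |R|=1.42796 →lo
  mid=-2.83084 |R|=1.07086 →lo
  mid=-2.73323 |R|=0.92430 →hi
  mid=-2.78203 |R|=0.99509 →hi
  mid=-2.80643 |R|=1.03234 →lo
  ...
  [-2.78546,-2.78527] ⇒ x*=-2.7853
Stable set (-2.7853, 0).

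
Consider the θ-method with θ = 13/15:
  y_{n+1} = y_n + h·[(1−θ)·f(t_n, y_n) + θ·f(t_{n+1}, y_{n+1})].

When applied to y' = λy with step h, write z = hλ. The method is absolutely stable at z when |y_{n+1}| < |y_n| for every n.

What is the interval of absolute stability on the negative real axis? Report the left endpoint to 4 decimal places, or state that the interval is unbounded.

interval (−∞, 0).

Set f=λy, z=hλ:
  y_{n+1} = y_n + z·[2/15·y_n + 13/15·y_{n+1}] ⇒ (1 − 13/15z)y_{n+1} = (1 + 2/15z)y_n
  R(z) = (1 + 2/15z)/(1 − 13/15z).

Need |R(x)|<1, x<0.
x=-0.86: |R|=0.5073
x=-2: |R|=0.2683
x=-10: |R|=0.0345
x=-100: |R|=0.1407
θ=13/15≥1/2 ⇒ |1+2/15x|<|1−13/15x| ∀x<0 ⇒ unbounded interval.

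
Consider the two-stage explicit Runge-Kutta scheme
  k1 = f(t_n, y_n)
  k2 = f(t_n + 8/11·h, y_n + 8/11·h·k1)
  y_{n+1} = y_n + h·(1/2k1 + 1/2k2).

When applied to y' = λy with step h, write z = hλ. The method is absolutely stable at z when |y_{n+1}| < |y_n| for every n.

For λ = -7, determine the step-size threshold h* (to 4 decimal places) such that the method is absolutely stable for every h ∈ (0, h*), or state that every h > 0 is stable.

Set f=λy, z=hλ:
  k1=λy_n ⇒ h·k1=z·y_n;  k2=λ(1+8/11z)y_n ⇒ h·k2=z(1+8/11z)y_n
  y_{n+1}/y_n = 1 + 1/2z + 1/2z(1+8/11z) = 1 + z + 4/11z²
  ⇒ R(z) = 1 + z + 4/11z².

Find x<0 with |R(x)|<1.
x=-1.26: |R|=0.3173
R=1: x+4/11x²=0 ⇒ x=−11/4=-2.7500; min R=1−1/(4·4/11)=0.3125>−1
Confirm numerically:
  x=-2.710: |R|=0.96058 <1
  x=-2.410: |R|=0.70204 <1
  x=-1.690: |R|=0.34858 <1
  x=-3.296: |R|=1.65441 >1
  x=-3.044: |R|=1.32543 >1
Interval (-2.7500, 0).

(-2.7500,0); λ=-7 ⇒ h* = (11/4)/7 = 0.3929.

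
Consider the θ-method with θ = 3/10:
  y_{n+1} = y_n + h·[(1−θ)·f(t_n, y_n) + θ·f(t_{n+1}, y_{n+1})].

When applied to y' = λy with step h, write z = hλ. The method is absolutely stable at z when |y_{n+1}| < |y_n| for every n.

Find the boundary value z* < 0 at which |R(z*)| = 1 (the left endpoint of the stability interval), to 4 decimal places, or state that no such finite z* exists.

z* = -5.0000.

With y'=λy (z=hλ):
  y_{n+1} = y_n + z·[7/10·y_n + 3/10·y_{n+1}] ⇒ (1 − 3/10z)y_{n+1} = (1 + 7/10z)y_n
  ⇒ R(z) = (1 + 7/10z)/(1 − 3/10z).

Need |R(x)|<1, x<0.
x=-0.34: |R|=0.6915
R=−1: 1+7/10x = −1+3/10x ⇒ -2/5x=2 ⇒ x=2/(-2/5)=-5.0000
Confirm numerically:
  x=-3.350: |R|=0.67082 <1
  x=-3.222: |R|=0.63836 <1
  x=-3.035: |R|=0.58859 <1
  x=-2.084: |R|=0.28230 <1
  x=-5.288: |R|=1.04454 >1
  x=-5.040: |R|=1.00637 >1
Interval (-5.0000, 0).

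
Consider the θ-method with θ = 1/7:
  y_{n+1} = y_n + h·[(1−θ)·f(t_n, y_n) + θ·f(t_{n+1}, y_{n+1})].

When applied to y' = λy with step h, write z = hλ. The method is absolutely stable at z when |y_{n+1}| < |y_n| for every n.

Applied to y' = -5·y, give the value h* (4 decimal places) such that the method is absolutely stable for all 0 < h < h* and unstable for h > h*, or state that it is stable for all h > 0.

(-2.8000,0); λ=-5 ⇒ h* = (14/5)/5 = 0.5600.

Set f=λy, z=hλ:
  y_{n+1} = y_n + z·[6/7·y_n + 1/7·y_{n+1}] ⇒ (1 − 1/7z)y_{n+1} = (1 + 6/7z)y_n
  R(z) = (1 + 6/7z)/(1 − 1/7z).

Solve |R(x)|<1 on ℝ⁻.
x=-0.98: |R|=0.1404
R=−1: 1+6/7x = −1+1/7x ⇒ -5/7x=2 ⇒ x=2/(-5/7)=-2.8000
Confirm numerically:
  x=-2.624: |R|=0.90856 <1
  x=-1.892: |R|=0.48943 <1
  x=-1.478: |R|=0.22033 <1
  x=-1.262: |R|=0.06923 <1
  x=-3.179: |R|=1.18617 >1
  x=-3.102: |R|=1.14948 >1
  x=-3.057: |R|=1.12777 >1
So |R|<1 on (-2.8000, 0).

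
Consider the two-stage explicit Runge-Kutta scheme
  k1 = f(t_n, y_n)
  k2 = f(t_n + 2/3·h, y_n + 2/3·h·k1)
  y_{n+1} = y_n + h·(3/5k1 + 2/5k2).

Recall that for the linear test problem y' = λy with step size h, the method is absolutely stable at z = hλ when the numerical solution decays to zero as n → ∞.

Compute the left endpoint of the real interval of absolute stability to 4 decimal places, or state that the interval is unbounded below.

z* = -3.7500.

Test eqn y'=λy, z=hλ:
  k1=λy_n ⇒ h·k1=z·y_n;  k2=λ(1+2/3z)y_n ⇒ h·k2=z(1+2/3z)y_n
  y_{n+1}/y_n = 1 + 3/5z + 2/5z(1+2/3z) = 1 + z + 4/15z²
  Hence R(z) = 1 + z + 4/15z².

Find x<0 with |R(x)|<1.
x=-0.92: |R|=0.3057
R=1: x+4/15x²=0 ⇒ x=−15/4=-3.7500; min R=1−1/(4·4/15)=0.0625>−1
Confirm numerically:
  x=-3.517: |R|=0.78148 <1
  x=-3.200: |R|=0.53067 <1
  x=-1.740: |R|=0.06736 <1
  x=-4.313: |R|=1.64753 >1
  x=-4.183: |R|=1.48300 >1
  x=-4.015: |R|=1.28373 >1
So |R|<1 on (-3.7500, 0).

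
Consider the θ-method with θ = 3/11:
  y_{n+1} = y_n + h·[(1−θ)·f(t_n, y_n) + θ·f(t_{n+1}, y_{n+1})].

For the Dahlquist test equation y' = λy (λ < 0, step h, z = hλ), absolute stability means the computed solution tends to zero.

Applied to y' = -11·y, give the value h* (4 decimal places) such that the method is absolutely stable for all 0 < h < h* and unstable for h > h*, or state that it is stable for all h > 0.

(-4.4000,0); λ=-11 ⇒ h* = (22/5)/11 = 0.4000.

Set f=λy, z=hλ:
  y_{n+1} = y_n + z·[8/11·y_n + 3/11·y_{n+1}] ⇒ (1 − 3/11z)y_{n+1} = (1 + 8/11z)y_n
  so R(z) = (1 + 8/11z)/(1 − 3/11z).

Need |R(x)|<1, x<0.
x=-1.53: |R|=0.0795
R=−1: 1+8/11x = −1+3/11x ⇒ -5/11x=2 ⇒ x=2/(-5/11)=-4.4000
Confirm numerically:
  x=-4.346: |R|=0.98877 <1
  x=-3.935: |R|=0.89805 <1
  x=-3.584: |R|=0.81243 <1
  x=-2.384: |R|=0.44469 <1
  x=-4.919: |R|=1.10075 >1
  x=-4.797: |R|=1.07818 >1
  x=-4.529: |R|=1.02623 >1
Stable set (-4.4000, 0).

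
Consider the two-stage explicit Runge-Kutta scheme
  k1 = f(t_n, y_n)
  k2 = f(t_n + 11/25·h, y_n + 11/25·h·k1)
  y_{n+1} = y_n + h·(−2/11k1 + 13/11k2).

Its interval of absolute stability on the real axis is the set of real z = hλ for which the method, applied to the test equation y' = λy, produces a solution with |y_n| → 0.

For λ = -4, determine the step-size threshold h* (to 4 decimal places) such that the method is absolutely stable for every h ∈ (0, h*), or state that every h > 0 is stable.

(-1.9231,0); λ=-4 ⇒ h* = (25/13)/4 = 0.4808.

Test eqn y'=λy, z=hλ:
  k1=λy_n ⇒ h·k1=z·y_n;  k2=λ(1+11/25z)y_n ⇒ h·k2=z(1+11/25z)y_n
  y_{n+1}/y_n = 1 − 2/11z + 13/11z(1+11/25z) = 1 + z + 13/25z²
  so R(z) = 1 + z + 13/25z².

Solve |R(x)|<1 on ℝ⁻.
x=-1.26: |R|=0.5656
R=1: x+13/25x²=0 ⇒ x=−25/13=-1.9231; min R=1−1/(4·13/25)=0.5192>−1
Confirm numerically:
  x=-1.894: |R|=0.97136 <1
  x=-1.419: |R|=0.62805 <1
  x=-1.362: |R|=0.60262 <1
  x=-2.415: |R|=1.61776 >1
  x=-2.320: |R|=1.47885 >1
  x=-2.146: |R|=1.24876 >1
Stable set (-1.9231, 0).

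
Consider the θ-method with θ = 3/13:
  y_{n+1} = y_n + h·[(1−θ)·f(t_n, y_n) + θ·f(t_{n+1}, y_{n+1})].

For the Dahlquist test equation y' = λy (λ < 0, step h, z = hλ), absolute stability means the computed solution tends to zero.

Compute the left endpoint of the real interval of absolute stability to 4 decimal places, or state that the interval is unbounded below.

z* = -3.7143.

Test eqn y'=λy, z=hλ:
  y_{n+1} = y_n + z·[10/13·y_n + 3/13·y_{n+1}] ⇒ (1 − 3/13z)y_{n+1} = (1 + 10/13z)y_n
  so R(z) = (1 + 10/13z)/(1 − 3/13z).

Need |R(x)|<1, x<0.
x=-0.62: |R|=0.4576
R=−1: 1+10/13x = −1+3/13x ⇒ -7/13x=2 ⇒ x=2/(-7/13)=-3.7143
Confirm numerically:
  x=-3.348: |R|=0.88873 <1
  x=-2.716: |R|=0.66957 <1
  x=-2.244: |R|=0.47841 <1
  x=-2.165: |R|=0.44370 <1
  x=-4.077: |R|=1.10063 >1
  x=-3.889: |R|=1.04958 >1
  x=-3.854: |R|=1.03982 >1
So |R|<1 on (-3.7143, 0).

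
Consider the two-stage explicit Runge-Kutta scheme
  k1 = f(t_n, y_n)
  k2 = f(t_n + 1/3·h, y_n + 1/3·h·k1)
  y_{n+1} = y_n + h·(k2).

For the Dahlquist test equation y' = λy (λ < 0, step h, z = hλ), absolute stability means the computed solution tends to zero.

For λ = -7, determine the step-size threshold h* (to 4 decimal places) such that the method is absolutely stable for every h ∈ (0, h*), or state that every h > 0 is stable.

Set f=λy, z=hλ:
  k1=λy_n ⇒ h·k1=z·y_n;  k2=λ(1+1/3z)y_n ⇒ h·k2=z(1+1/3z)y_n
  y_{n+1}/y_n = 1 + z(1+1/3z) = 1 + z + 1/3z²
  ⇒ R(z) = 1 + z + 1/3z².

Find x<0 with |R(x)|<1.
x=-1.34: |R|=0.2585
R=1: x+1/3x²=0 ⇒ x=−3=-3.0000; min R=1−1/(4·1/3)=0.2500>−1
Confirm numerically:
  x=-2.919: |R|=0.92119 <1
  x=-2.647: |R|=0.68854 <1
  x=-2.627: |R|=0.67338 <1
  x=-2.510: |R|=0.59003 <1
  x=-3.505: |R|=1.59001 >1
  x=-3.101: |R|=1.10440 >1
So |R|<1 on (-3.0000, 0).

(-3.0000,0); λ=-7 ⇒ h* = (3)/7 = 0.4286.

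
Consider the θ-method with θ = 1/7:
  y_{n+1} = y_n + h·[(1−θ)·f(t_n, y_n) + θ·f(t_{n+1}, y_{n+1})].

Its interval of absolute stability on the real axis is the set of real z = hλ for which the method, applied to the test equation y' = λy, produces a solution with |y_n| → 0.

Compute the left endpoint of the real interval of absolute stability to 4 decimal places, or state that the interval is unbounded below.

Set f=λy, z=hλ:
  y_{n+1} = y_n + z·[6/7·y_n + 1/7·y_{n+1}] ⇒ (1 − 1/7z)y_{n+1} = (1 + 6/7z)y_n
  R(z) = (1 + 6/7z)/(1 − 1/7z).

Solve |R(x)|<1 on ℝ⁻.
x=-0.84: |R|=0.2500
R=−1: 1+6/7x = −1+1/7x ⇒ -5/7x=2 ⇒ x=2/(-5/7)=-2.8000
Confirm numerically:
  x=-2.268: |R|=0.71299 <1
  x=-1.856: |R|=0.46703 <1
  x=-1.736: |R|=0.39103 <1
  x=-1.179: |R|=0.00905 <1
  x=-3.150: |R|=1.17241 >1
  x=-2.982: |R|=1.09116 >1
Stable set (-2.8000, 0).

z* = -2.8000.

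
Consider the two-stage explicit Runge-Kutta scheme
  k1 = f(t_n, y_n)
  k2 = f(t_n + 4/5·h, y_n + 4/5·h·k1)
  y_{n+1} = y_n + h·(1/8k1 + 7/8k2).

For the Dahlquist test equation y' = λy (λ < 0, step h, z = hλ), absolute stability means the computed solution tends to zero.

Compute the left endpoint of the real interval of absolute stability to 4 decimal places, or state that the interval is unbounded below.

left endpoint -1.4286.

On y'=λy, z=hλ:
  k1=λy_n ⇒ h·k1=z·y_n;  k2=λ(1+4/5z)y_n ⇒ h·k2=z(1+4/5z)y_n
  y_{n+1}/y_n = 1 + 1/8z + 7/8z(1+4/5z) = 1 + z + 7/10z²
  so R(z) = 1 + z + 7/10z².

Boundary: |R(x)|=1, x<0.
x=-0.73: |R|=0.6430
R=1: x+7/10x²=0 ⇒ x=−10/7=-1.4286; min R=1−1/(4·7/10)=0.6429>−1
Confirm numerically:
  x=-1.164: |R|=0.78443 <1
  x=-0.900: |R|=0.66700 <1
  x=-0.867: |R|=0.65918 <1
  x=-0.656: |R|=0.64524 <1
  x=-2.000: |R|=1.80000 >1
  x=-1.810: |R|=1.48327 >1
  x=-1.545: |R|=1.12592 >1
Stable set (-1.4286, 0).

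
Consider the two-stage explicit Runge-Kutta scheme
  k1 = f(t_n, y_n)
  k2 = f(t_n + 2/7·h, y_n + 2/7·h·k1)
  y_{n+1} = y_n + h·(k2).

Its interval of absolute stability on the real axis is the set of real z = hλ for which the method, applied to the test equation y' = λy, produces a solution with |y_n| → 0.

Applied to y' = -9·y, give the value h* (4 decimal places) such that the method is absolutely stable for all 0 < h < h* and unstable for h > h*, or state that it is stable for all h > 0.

(-3.5000,0); λ=-9 ⇒ h* = (7/2)/9 = 0.3889.

With y'=λy (z=hλ):
  k1=λy_n ⇒ h·k1=z·y_n;  k2=λ(1+2/7z)y_n ⇒ h·k2=z(1+2/7z)y_n
  y_{n+1}/y_n = 1 + z(1+2/7z) = 1 + z + 2/7z²
  so R(z) = 1 + z + 2/7z².

Find x<0 with |R(x)|<1.
x=-1.09: |R|=0.2495
R=1: x+2/7x²=0 ⇒ x=−7/2=-3.5000; min R=1−1/(4·2/7)=0.1250>−1
Confirm numerically:
  x=-2.893: |R|=0.49827 <1
  x=-2.251: |R|=0.19671 <1
  x=-1.515: |R|=0.14078 <1
  x=-3.791: |R|=1.31519 >1
  x=-3.784: |R|=1.30704 >1
Stable set (-3.5000, 0).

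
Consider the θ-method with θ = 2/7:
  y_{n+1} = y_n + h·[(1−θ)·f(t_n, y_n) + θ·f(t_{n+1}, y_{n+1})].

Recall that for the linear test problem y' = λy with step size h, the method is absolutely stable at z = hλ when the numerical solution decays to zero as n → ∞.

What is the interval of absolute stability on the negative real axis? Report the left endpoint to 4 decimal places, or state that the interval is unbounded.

On y'=λy, z=hλ:
  y_{n+1} = y_n + z·[5/7·y_n + 2/7·y_{n+1}] ⇒ (1 − 2/7z)y_{n+1} = (1 + 5/7z)y_n
  Hence R(z) = (1 + 5/7z)/(1 − 2/7z).

Find x<0 with |R(x)|<1.
x=-0.65: |R|=0.4518
R=−1: 1+5/7x = −1+2/7x ⇒ -3/7x=2 ⇒ x=2/(-3/7)=-4.6667
Confirm numerically:
  x=-3.504: |R|=0.75100 <1
  x=-3.494: |R|=0.74850 <1
  x=-2.788: |R|=0.55184 <1
  x=-2.273: |R|=0.37805 <1
  x=-5.143: |R|=1.08267 >1
  x=-5.055: |R|=1.06809 >1
Interval (-4.6667, 0).

(-4.6667, 0).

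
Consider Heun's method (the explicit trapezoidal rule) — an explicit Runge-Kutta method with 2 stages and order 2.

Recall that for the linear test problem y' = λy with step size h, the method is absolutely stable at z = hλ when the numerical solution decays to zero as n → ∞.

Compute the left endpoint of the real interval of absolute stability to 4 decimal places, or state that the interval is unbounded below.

z* = -2.0000.

Set f=λy, z=hλ:
  order 2, 2-stage ⇒ R(z)=1+z+z^2/2
  (e.g. R(-0.44)=0.65680, |R|=0.65680)

Solve |R(x)|<1 on ℝ⁻.
x=-0.44: |R|=0.6568
|R(-1.93)|=0.9325 |R(-1.65)|=0.7112 |R(-0.74)|=0.5338
Bisect:
  x_lo=-2.8730 |R|=2.2540  x_hi=-0.3375 |R|=0.7195
  mid=-1.60524 |R|=0.68316 →hi
  mid=-2.23911 |R|=1.26769 →lo
  mid=-1.92217 |R|=0.92520 →hi
  mid=-2.08064 |R|=1.08389 →lo
  mid=-2.00141 |R|=1.00141 →lo
  mid=-1.96179 |R|=0.96252 →hi
  mid=-1.98160 |R|=0.98177 →hi
  mid=-1.99150 |R|=0.99154 →hi
  mid=-1.99645 |R|=0.99646 →hi
  ...
  [-2.00001,-1.99986] ⇒ x*=-2.0000
So |R|<1 on (-2.0000, 0).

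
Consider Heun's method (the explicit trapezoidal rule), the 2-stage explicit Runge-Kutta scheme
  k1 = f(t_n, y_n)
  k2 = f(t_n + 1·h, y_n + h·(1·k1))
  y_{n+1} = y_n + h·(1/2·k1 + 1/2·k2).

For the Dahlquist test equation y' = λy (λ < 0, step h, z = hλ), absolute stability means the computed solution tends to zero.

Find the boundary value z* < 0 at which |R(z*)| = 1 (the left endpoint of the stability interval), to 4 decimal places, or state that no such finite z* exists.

Set f=λy, z=hλ:
  order 2, 2-stage ⇒ R(z)=1+z+z^2/2
  (e.g. R(-1.67)=0.72445, |R|=0.72445)

Solve |R(x)|<1 on ℝ⁻.
x=-1.67: |R|=0.7244
|R(-0.92)|=0.5032 |R(-0.7)|=0.5450 |R(-0.6)|=0.5800
Bisect:
  x_lo=-2.8363 |R|=2.1860  x_hi=-0.0836 |R|=0.9199
  mid=-1.45996 |R|=0.60578 →hi
  mid=-2.14813 |R|=1.15910 →lo
  mid=-1.80405 |R|=0.82325 →hi
  mid=-1.97609 |R|=0.97637 →hi
  mid=-2.06211 |R|=1.06404 →lo
  mid=-2.01910 |R|=1.01928 →lo
  mid=-1.99759 |R|=0.99760 →hi
  mid=-2.00835 |R|=1.00838 →lo
  mid=-2.00297 |R|=1.00297 →lo
  ...
  [-2.00011,-1.99995] ⇒ x*=-2.0000
Stable set (-2.0000, 0).

left endpoint -2.0000.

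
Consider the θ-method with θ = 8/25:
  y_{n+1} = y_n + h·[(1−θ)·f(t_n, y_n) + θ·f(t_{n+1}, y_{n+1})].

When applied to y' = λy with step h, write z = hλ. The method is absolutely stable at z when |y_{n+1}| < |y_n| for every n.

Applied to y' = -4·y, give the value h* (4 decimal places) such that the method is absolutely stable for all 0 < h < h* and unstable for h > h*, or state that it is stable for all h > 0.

(-5.5556,0); λ=-4 ⇒ h* = (50/9)/4 = 1.3889.

On y'=λy, z=hλ:
  y_{n+1} = y_n + z·[17/25·y_n + 8/25·y_{n+1}] ⇒ (1 − 8/25z)y_{n+1} = (1 + 17/25z)y_n
  R(z) = (1 + 17/25z)/(1 − 8/25z).

Find x<0 with |R(x)|<1.
x=-0.51: |R|=0.5616
R=−1: 1+17/25x = −1+8/25x ⇒ -9/25x=2 ⇒ x=2/(-9/25)=-5.5556
Confirm numerically:
  x=-5.394: |R|=0.97867 <1
  x=-3.823: |R|=0.71947 <1
  x=-3.582: |R|=0.66897 <1
  x=-2.402: |R|=0.35811 <1
  x=-5.994: |R|=1.05409 >1
  x=-5.633: |R|=1.00995 >1
So |R|<1 on (-5.5556, 0).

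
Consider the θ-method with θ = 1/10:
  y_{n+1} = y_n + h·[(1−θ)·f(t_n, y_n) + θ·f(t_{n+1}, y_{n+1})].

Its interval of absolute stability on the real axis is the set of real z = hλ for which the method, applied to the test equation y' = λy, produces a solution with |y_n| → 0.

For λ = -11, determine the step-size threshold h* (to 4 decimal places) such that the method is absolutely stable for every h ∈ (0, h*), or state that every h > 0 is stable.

With y'=λy (z=hλ):
  y_{n+1} = y_n + z·[9/10·y_n + 1/10·y_{n+1}] ⇒ (1 − 1/10z)y_{n+1} = (1 + 9/10z)y_n
  R(z) = (1 + 9/10z)/(1 − 1/10z).

Need |R(x)|<1, x<0.
x=-0.41: |R|=0.6061
R=−1: 1+9/10x = −1+1/10x ⇒ -4/5x=2 ⇒ x=2/(-4/5)=-2.5000
Confirm numerically:
  x=-2.338: |R|=0.89496 <1
  x=-2.193: |R|=0.79857 <1
  x=-1.280: |R|=0.13475 <1
  x=-1.231: |R|=0.09607 <1
  x=-3.092: |R|=1.36175 >1
  x=-2.707: |R|=1.13032 >1
Stable set (-2.5000, 0).

(-2.5000,0); λ=-11 ⇒ h* = (5/2)/11 = 0.2273.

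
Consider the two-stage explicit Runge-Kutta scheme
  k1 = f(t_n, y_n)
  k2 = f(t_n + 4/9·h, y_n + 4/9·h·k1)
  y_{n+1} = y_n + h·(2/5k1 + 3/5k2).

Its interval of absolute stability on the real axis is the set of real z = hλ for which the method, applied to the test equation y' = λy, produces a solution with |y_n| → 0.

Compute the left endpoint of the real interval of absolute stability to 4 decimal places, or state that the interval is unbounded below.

left endpoint -3.7500.

On y'=λy, z=hλ:
  k1=λy_n ⇒ h·k1=z·y_n;  k2=λ(1+4/9z)y_n ⇒ h·k2=z(1+4/9z)y_n
  y_{n+1}/y_n = 1 + 2/5z + 3/5z(1+4/9z) = 1 + z + 4/15z²
  Hence R(z) = 1 + z + 4/15z².

Find x<0 with |R(x)|<1.
x=-1.77: |R|=0.0654
R=1: x+4/15x²=0 ⇒ x=−15/4=-3.7500; min R=1−1/(4·4/15)=0.0625>−1
Confirm numerically:
  x=-3.160: |R|=0.50283 <1
  x=-3.131: |R|=0.48318 <1
  x=-2.900: |R|=0.34267 <1
  x=-2.125: |R|=0.07917 <1
  x=-4.302: |R|=1.63325 >1
  x=-4.155: |R|=1.44874 >1
  x=-4.088: |R|=1.36847 >1
Interval (-3.7500, 0).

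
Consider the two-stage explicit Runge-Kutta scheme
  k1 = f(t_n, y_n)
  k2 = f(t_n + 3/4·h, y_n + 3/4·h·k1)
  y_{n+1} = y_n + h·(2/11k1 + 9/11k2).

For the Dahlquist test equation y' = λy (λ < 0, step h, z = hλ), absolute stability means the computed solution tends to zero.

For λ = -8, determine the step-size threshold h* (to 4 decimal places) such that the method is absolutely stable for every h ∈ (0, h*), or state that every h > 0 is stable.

(-1.6296,0); λ=-8 ⇒ h* = (44/27)/8 = 0.2037.

Set f=λy, z=hλ:
  k1=λy_n ⇒ h·k1=z·y_n;  k2=λ(1+3/4z)y_n ⇒ h·k2=z(1+3/4z)y_n
  y_{n+1}/y_n = 1 + 2/11z + 9/11z(1+3/4z) = 1 + z + 27/44z²
  Hence R(z) = 1 + z + 27/44z².

Find x<0 with |R(x)|<1.
x=-1.51: |R|=0.8892
R=1: x+27/44x²=0 ⇒ x=−44/27=-1.6296; min R=1−1/(4·27/44)=0.5926>−1
Confirm numerically:
  x=-1.374: |R|=0.78447 <1
  x=-1.146: |R|=0.65990 <1
  x=-0.777: |R|=0.59347 <1
  x=-2.223: |R|=1.80942 >1
  x=-2.133: |R|=1.65885 >1
  x=-1.749: |R|=1.12811 >1
So |R|<1 on (-1.6296, 0).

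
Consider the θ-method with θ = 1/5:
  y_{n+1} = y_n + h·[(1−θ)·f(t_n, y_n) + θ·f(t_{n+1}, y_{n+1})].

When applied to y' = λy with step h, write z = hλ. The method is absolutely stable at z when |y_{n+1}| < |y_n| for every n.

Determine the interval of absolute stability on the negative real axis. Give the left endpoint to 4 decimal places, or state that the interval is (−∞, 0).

With y'=λy (z=hλ):
  y_{n+1} = y_n + z·[4/5·y_n + 1/5·y_{n+1}] ⇒ (1 − 1/5z)y_{n+1} = (1 + 4/5z)y_n
  Hence R(z) = (1 + 4/5z)/(1 − 1/5z).

Need |R(x)|<1, x<0.
x=-1.19: |R|=0.0388
R=−1: 1+4/5x = −1+1/5x ⇒ -3/5x=2 ⇒ x=2/(-3/5)=-3.3333
Confirm numerically:
  x=-3.089: |R|=0.90938 <1
  x=-2.263: |R|=0.55790 <1
  x=-1.982: |R|=0.41936 <1
  x=-3.799: |R|=1.15877 >1
  x=-3.573: |R|=1.08387 >1
  x=-3.521: |R|=1.06607 >1
So |R|<1 on (-3.3333, 0).

z∈(-3.3333,0).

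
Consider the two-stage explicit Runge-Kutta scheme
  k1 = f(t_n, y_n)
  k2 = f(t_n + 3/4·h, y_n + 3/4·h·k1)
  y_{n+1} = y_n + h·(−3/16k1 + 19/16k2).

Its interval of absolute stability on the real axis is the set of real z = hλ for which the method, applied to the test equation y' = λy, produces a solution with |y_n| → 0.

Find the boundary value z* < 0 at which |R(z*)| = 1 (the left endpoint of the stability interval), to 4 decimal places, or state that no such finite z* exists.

Set f=λy, z=hλ:
  k1=λy_n ⇒ h·k1=z·y_n;  k2=λ(1+3/4z)y_n ⇒ h·k2=z(1+3/4z)y_n
  y_{n+1}/y_n = 1 − 3/16z + 19/16z(1+3/4z) = 1 + z + 57/64z²
  ⇒ R(z) = 1 + z + 57/64z².

Solve |R(x)|<1 on ℝ⁻.
x=-0.86: |R|=0.7987
R=1: x+57/64x²=0 ⇒ x=−64/57=-1.1228; min R=1−1/(4·57/64)=0.7193>−1
Confirm numerically:
  x=-1.081: |R|=0.95975 <1
  x=-0.819: |R|=0.77840 <1
  x=-0.647: |R|=0.72582 <1
  x=-0.506: |R|=0.72203 <1
  x=-1.371: |R|=1.30306 >1
  x=-1.364: |R|=1.29300 >1
  x=-1.252: |R|=1.14406 >1
Stable set (-1.1228, 0).

left endpoint -1.1228.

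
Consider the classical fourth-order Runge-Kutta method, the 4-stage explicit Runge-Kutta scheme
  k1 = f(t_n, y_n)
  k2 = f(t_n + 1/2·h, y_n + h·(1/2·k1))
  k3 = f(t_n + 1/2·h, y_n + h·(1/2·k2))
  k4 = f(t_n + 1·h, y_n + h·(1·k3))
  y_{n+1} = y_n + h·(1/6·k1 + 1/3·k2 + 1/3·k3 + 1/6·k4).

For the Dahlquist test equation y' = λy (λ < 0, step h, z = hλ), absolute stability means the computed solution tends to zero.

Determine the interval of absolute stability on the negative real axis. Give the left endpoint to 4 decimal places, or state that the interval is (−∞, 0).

Test eqn y'=λy, z=hλ:
  order 4, 4-stage ⇒ R(z)=1+z+z^2/2+z^3/6+z^4/24
  (e.g. R(-1.26)=0.30542, |R|=0.30542)

Need |R(x)|<1, x<0.
x=-1.26: |R|=0.3054
|R(-3.17)|=1.7528 |R(-2.87)|=1.1354 |R(-2.1)|=0.3718
Bisect:
  x_lo=-3.2368 |R|=1.9233  x_hi=-0.3502 |R|=0.7046
  mid=-1.79354 |R|=0.28443 →hi
  mid=-2.51518 |R|=0.66349 →hi
  mid=-2.87600 |R|=1.14560 →lo
  mid=-2.69559 |R|=0.87297 →hi
  mid=-2.78580 |R|=1.00076 →lo
  mid=-2.74070 |R|=0.93482 →hi
  mid=-2.76325 |R|=0.96727 →hi
  mid=-2.77452 |R|=0.98388 →hi
  mid=-2.78016 |R|=0.99229 →hi
  ...
  [-2.78545,-2.78527] ⇒ x*=-2.7853
So |R|<1 on (-2.7853, 0).

z∈(-2.7853,0).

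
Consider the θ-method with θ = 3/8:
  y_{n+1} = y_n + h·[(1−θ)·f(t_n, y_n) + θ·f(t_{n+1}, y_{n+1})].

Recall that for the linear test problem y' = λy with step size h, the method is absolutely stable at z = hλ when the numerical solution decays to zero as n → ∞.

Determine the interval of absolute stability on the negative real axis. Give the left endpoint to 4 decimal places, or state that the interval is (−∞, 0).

z∈(-8.0000,0).

With y'=λy (z=hλ):
  y_{n+1} = y_n + z·[5/8·y_n + 3/8·y_{n+1}] ⇒ (1 − 3/8z)y_{n+1} = (1 + 5/8z)y_n
  so R(z) = (1 + 5/8z)/(1 − 3/8z).

Need |R(x)|<1, x<0.
x=-0.71: |R|=0.4393
R=−1: 1+5/8x = −1+3/8x ⇒ -1/4x=2 ⇒ x=2/(-1/4)=-8.0000
Confirm numerically:
  x=-7.341: |R|=0.95610 <1
  x=-6.952: |R|=0.92736 <1
  x=-6.048: |R|=0.85067 <1
  x=-3.220: |R|=0.45866 <1
  x=-8.209: |R|=1.01281 >1
  x=-8.181: |R|=1.01112 >1
  x=-8.158: |R|=1.00973 >1
So |R|<1 on (-8.0000, 0).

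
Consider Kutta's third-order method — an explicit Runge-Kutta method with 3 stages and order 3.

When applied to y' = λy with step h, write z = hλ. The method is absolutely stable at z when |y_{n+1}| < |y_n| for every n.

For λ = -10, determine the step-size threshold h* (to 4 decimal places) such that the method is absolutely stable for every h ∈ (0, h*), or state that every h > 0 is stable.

Test eqn y'=λy, z=hλ:
  order 3, 3-stage ⇒ R(z)=1+z+z^2/2+z^3/6
  (e.g. R(-0.37)=0.69001, |R|=0.69001)

Find x<0 with |R(x)|<1.
x=-0.37: |R|=0.6900
|R(-2.88)|=1.7141 |R(-2.08)|=0.4166 |R(-1.52)|=0.0499
Bisect:
  x_lo=-2.9028 |R|=1.7663  x_hi=-0.2903 |R|=0.7478
  mid=-1.59652 |R|=0.00031 →hi
  mid=-2.24965 |R|=0.61674 →hi
  mid=-2.57622 |R|=1.10745 →lo
  mid=-2.41294 |R|=0.84326 →hi
  mid=-2.49458 |R|=0.97038 →hi
  mid=-2.53540 |R|=1.03764 →lo
  mid=-2.51499 |R|=1.00369 →lo
  mid=-2.50478 |R|=0.98696 →hi
  ...
  [-2.51276,-2.51260] ⇒ x*=-2.5127
Stable set (-2.5127, 0).

(-2.5127,0); λ=-10 ⇒ h* = 0.2513.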